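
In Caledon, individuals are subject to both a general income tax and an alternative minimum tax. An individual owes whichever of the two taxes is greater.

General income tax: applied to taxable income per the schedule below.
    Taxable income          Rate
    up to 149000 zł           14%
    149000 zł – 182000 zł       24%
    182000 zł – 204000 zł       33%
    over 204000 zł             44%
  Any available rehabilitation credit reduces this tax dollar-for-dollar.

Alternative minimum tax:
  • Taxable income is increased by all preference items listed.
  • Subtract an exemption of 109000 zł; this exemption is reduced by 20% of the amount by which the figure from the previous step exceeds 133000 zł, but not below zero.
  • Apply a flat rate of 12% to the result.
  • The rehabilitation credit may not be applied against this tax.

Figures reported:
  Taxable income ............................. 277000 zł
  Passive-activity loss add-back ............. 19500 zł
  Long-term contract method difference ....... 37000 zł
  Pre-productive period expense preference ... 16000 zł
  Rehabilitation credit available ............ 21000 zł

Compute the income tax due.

47160 zł

Alternative minimum tax:
  Adjusted income: 277000 zł + 19500 zł + 37000 zł + 16000 zł = 349500 zł
  Exemption: 109000 zł − 20% × (349500 zł − 133000 zł) = 109000 zł − 43300 zł = 65700 zł
  Base: 349500 zł − 65700 zł = 283800 zł
  283800 zł × 12% = 34056 zł

General income tax:
  149000 zł × 14% = 20860 zł
  33000 zł × 24% = 7920 zł
  22000 zł × 33% = 7260 zł
  73000 zł × 44% = 32120 zł
  → 68160 zł
  Less rehabilitation credit 21000 zł → 47160 zł

47160 zł > 34056 zł, so the general income tax governs.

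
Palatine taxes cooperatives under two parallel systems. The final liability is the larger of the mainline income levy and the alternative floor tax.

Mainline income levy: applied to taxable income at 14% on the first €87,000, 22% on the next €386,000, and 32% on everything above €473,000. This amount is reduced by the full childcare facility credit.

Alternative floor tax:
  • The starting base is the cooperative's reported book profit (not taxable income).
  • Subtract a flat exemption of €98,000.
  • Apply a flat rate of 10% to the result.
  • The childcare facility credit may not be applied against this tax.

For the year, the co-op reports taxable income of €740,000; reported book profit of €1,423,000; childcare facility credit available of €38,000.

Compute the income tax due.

€144,540

Mainline income levy:
  €87,000 × 14% = €12,180
  €386,000 × 22% = €84,920
  €267,000 × 32% = €85,440
  → €182,540
  Less childcare facility credit €38,000 → €144,540

Alternative floor tax:
  Base (reported book profit): €1,423,000
  Less exemption €98,000 → base €1,325,000
  €1,325,000 × 10% = €132,500

€144,540 > €132,500, so the mainline income levy governs.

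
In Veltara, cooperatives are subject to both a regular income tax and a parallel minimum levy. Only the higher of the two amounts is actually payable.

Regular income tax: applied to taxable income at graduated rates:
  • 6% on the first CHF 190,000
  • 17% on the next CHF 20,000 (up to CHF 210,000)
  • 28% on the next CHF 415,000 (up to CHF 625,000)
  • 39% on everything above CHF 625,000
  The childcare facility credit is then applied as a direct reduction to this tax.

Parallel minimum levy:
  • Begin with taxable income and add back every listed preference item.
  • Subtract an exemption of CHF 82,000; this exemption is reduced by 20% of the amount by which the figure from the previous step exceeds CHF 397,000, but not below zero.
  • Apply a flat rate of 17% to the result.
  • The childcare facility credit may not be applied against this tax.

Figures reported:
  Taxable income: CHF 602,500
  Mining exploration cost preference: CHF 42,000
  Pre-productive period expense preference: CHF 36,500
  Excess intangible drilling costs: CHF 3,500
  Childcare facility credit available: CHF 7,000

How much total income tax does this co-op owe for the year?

Parallel minimum levy:
  Adjusted income: CHF 602,500 + CHF 42,000 + CHF 36,500 + CHF 3,500 = CHF 684,500
  Exemption: CHF 82,000 − 20% × (CHF 684,500 − CHF 397,000) = CHF 82,000 − CHF 57,500 = CHF 24,500
  Base: CHF 684,500 − CHF 24,500 = CHF 660,000
  CHF 660,000 × 17% = CHF 112,200

Regular income tax:
  CHF 190,000 × 6% = CHF 11,400
  CHF 20,000 × 17% = CHF 3,400
  CHF 392,500 × 28% = CHF 109,900
  → CHF 124,700
  Less childcare facility credit CHF 7,000 → CHF 117,700

CHF 117,700 > CHF 112,200, so the regular income tax governs.

CHF 117,700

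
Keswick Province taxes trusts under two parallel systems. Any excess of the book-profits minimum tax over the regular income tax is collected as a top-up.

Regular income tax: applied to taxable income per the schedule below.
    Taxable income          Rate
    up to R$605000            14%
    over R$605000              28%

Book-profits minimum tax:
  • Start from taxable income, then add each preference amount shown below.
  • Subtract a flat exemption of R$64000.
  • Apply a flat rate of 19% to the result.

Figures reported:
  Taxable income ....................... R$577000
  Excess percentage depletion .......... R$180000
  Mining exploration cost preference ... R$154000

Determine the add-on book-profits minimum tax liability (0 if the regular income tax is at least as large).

R$80150

Regular income tax:
  R$577000 × 14% = R$80780

Book-profits minimum tax:
  Adjusted income: R$577000 + R$180000 + R$154000 = R$911000
  Less exemption R$64000 → base R$847000
  R$847000 × 19% = R$160930

Excess of book-profits minimum tax over regular income tax: R$160930 − R$80780 = R$80150.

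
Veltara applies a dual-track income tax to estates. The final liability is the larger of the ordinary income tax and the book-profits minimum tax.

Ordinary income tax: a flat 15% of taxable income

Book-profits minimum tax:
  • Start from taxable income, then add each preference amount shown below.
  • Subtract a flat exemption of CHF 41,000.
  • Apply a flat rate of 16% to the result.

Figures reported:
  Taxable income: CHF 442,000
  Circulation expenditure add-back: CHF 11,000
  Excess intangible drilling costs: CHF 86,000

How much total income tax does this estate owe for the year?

CHF 79,680

Book-profits minimum tax:
  Adjusted income: CHF 442,000 + CHF 11,000 + CHF 86,000 = CHF 539,000
  Less exemption CHF 41,000 → base CHF 498,000
  CHF 498,000 × 16% = CHF 79,680

Ordinary income tax:
  CHF 442,000 × 15% = CHF 66,300

CHF 79,680 > CHF 66,300, so the book-profits minimum tax is the binding amount.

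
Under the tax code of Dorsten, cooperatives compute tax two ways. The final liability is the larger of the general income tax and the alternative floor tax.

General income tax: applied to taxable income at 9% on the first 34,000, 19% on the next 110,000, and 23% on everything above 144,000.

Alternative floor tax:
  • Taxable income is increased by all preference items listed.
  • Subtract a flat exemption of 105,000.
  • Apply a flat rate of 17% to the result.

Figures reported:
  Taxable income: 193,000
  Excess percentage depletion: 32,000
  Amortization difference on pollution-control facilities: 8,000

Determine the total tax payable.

Alternative floor tax:
  Adjusted income: 193,000 + 32,000 + 8,000 = 233,000
  Less exemption 105,000 → base 128,000
  128,000 × 17% = 21,760

General income tax:
  34,000 × 9% = 3,060
  110,000 × 19% = 20,900
  49,000 × 23% = 11,270
  → 35,230

35,230 > 21,760, so the general income tax governs.

35,230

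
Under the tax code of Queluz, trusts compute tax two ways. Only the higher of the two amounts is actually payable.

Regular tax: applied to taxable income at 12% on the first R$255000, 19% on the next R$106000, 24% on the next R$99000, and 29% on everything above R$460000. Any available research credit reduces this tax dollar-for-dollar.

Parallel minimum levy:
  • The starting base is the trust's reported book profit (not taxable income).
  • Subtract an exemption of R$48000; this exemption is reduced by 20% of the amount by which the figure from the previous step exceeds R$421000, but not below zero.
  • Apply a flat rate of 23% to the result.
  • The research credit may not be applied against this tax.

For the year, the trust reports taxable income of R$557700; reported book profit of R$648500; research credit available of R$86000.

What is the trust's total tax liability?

R$148580

Regular tax:
  R$255000 × 12% = R$30600
  R$106000 × 19% = R$20140
  R$99000 × 24% = R$23760
  R$97700 × 29% = R$28333
  → R$102833
  Less research credit R$86000 → R$16833

Parallel minimum levy:
  Base (reported book profit): R$648500
  Exemption: R$48000 − 20% × (R$648500 − R$421000) = R$48000 − R$45500 = R$2500
  Base: R$648500 − R$2500 = R$646000
  R$646000 × 23% = R$148580

R$148580 > R$16833, so the parallel minimum levy is the binding amount.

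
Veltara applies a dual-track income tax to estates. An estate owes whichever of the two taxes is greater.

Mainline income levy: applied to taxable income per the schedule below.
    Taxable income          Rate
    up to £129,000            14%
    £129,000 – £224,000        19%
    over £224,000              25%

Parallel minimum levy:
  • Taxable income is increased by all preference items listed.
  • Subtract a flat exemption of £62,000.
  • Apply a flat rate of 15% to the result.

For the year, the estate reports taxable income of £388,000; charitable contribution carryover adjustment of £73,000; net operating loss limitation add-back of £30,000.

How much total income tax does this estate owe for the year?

Mainline income levy:
  £129,000 × 14% = £18,060
  £95,000 × 19% = £18,050
  £164,000 × 25% = £41,000
  → £77,110

Parallel minimum levy:
  Adjusted income: £388,000 + £73,000 + £30,000 = £491,000
  Less exemption £62,000 → base £429,000
  £429,000 × 15% = £64,350

£77,110 > £64,350, so the mainline income levy governs.

£77,110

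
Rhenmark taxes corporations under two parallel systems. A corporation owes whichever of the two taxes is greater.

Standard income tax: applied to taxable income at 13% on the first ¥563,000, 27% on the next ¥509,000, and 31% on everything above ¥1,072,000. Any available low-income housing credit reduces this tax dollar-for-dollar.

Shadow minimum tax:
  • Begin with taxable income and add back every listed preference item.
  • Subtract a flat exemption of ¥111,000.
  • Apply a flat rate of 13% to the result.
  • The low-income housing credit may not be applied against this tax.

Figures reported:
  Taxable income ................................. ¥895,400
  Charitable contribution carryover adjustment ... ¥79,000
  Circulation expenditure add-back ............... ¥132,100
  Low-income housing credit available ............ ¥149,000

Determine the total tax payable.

Standard income tax:
  ¥563,000 × 13% = ¥73,190
  ¥332,400 × 27% = ¥89,748
  → ¥162,938
  Less low-income housing credit ¥149,000 → ¥13,938

Shadow minimum tax:
  Adjusted income: ¥895,400 + ¥79,000 + ¥132,100 = ¥1,106,500
  Less exemption ¥111,000 → base ¥995,500
  ¥995,500 × 13% = ¥129,415

¥129,415 > ¥13,938, so the shadow minimum tax is the binding amount.

¥129,415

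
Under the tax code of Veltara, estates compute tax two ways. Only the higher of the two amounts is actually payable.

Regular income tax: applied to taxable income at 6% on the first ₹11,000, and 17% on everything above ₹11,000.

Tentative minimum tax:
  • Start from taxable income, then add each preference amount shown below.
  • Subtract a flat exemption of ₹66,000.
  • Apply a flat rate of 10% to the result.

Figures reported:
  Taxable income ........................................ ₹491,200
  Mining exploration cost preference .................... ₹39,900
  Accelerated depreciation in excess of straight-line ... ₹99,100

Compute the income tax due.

Tentative minimum tax:
  Adjusted income: ₹491,200 + ₹39,900 + ₹99,100 = ₹630,200
  Less exemption ₹66,000 → base ₹564,200
  ₹564,200 × 10% = ₹56,420

Regular income tax:
  ₹11,000 × 6% = ₹660
  ₹480,200 × 17% = ₹81,634
  → ₹82,294

₹82,294 > ₹56,420, so the regular income tax governs.

₹82,294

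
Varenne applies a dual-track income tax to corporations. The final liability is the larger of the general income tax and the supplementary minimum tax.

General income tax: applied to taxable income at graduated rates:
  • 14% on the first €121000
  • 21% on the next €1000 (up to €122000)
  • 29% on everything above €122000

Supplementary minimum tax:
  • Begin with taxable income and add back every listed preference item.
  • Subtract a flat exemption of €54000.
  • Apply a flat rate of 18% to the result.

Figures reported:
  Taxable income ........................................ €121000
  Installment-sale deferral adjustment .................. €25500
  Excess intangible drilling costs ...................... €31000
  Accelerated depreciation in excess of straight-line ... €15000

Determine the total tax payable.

Supplementary minimum tax:
  Adjusted income: €121000 + €25500 + €31000 + €15000 = €192500
  Less exemption €54000 → base €138500
  €138500 × 18% = €24930

General income tax:
  €121000 × 14% = €16940

€24930 > €16940, so the supplementary minimum tax is the binding amount.

€24930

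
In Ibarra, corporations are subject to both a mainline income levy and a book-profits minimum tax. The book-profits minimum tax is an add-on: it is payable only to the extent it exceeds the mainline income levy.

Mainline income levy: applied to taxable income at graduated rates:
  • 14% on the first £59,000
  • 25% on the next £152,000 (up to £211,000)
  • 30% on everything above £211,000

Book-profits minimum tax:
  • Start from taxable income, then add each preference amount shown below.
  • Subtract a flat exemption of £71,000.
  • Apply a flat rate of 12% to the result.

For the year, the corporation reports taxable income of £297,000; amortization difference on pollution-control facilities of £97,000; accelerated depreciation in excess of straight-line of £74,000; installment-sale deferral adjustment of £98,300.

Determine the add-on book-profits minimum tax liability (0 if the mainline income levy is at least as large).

£0

Mainline income levy:
  £59,000 × 14% = £8,260
  £152,000 × 25% = £38,000
  £86,000 × 30% = £25,800
  → £72,060

Book-profits minimum tax:
  Adjusted income: £297,000 + £97,000 + £74,000 + £98,300 = £566,300
  Less exemption £71,000 → base £495,300
  £495,300 × 12% = £59,436

£59,436 ≤ £72,060, so no add-on is due.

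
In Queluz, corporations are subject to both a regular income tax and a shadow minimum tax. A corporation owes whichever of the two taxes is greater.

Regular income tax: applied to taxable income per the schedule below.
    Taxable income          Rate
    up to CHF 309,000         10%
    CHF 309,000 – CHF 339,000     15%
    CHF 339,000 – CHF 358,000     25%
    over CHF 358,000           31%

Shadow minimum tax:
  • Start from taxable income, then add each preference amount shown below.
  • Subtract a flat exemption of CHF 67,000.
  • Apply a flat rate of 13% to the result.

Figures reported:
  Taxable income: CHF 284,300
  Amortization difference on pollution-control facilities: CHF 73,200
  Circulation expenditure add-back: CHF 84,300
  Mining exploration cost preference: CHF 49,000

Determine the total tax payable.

CHF 55,094

Regular income tax:
  CHF 284,300 × 10% = CHF 28,430

Shadow minimum tax:
  Adjusted income: CHF 284,300 + CHF 73,200 + CHF 84,300 + CHF 49,000 = CHF 490,800
  Less exemption CHF 67,000 → base CHF 423,800
  CHF 423,800 × 13% = CHF 55,094

CHF 55,094 > CHF 28,430, so the shadow minimum tax is the binding amount.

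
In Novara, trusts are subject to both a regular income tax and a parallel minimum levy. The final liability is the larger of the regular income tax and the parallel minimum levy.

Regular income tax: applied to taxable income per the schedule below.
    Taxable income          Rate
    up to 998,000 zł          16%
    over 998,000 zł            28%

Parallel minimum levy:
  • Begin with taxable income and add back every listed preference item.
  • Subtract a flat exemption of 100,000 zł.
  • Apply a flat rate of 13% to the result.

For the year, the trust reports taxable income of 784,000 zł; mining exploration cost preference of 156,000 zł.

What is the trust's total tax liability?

Regular income tax:
  784,000 zł × 16% = 125,440 zł

Parallel minimum levy:
  Adjusted income: 784,000 zł + 156,000 zł = 940,000 zł
  Less exemption 100,000 zł → base 840,000 zł
  840,000 zł × 13% = 109,200 zł

125,440 zł > 109,200 zł, so the regular income tax governs.

125,440 zł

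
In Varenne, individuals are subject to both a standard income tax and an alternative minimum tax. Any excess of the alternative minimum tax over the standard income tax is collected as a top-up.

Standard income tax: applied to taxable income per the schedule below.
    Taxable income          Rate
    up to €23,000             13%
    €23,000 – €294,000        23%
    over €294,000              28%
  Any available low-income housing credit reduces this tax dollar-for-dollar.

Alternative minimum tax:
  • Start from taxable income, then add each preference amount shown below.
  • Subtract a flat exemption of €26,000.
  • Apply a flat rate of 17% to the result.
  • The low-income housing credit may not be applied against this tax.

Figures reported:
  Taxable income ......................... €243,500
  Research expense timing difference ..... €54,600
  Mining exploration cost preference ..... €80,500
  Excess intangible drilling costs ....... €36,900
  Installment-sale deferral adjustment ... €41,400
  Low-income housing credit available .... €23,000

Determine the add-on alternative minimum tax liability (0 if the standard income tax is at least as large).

Alternative minimum tax:
  Adjusted income: €243,500 + €54,600 + €80,500 + €36,900 + €41,400 = €456,900
  Less exemption €26,000 → base €430,900
  €430,900 × 17% = €73,253

Standard income tax:
  €23,000 × 13% = €2,990
  €220,500 × 23% = €50,715
  → €53,705
  Less low-income housing credit €23,000 → €30,705

Excess of alternative minimum tax over standard income tax: €73,253 − €30,705 = €42,548.

€42,548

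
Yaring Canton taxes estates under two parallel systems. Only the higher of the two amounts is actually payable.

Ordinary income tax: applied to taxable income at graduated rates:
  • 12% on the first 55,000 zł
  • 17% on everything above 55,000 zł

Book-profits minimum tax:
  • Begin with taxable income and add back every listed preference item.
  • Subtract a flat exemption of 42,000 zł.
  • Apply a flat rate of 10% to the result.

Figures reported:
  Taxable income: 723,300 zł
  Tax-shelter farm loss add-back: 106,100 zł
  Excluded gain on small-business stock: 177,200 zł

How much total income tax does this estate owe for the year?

Ordinary income tax:
  55,000 zł × 12% = 6,600 zł
  668,300 zł × 17% = 113,611 zł
  → 120,211 zł

Book-profits minimum tax:
  Adjusted income: 723,300 zł + 106,100 zł + 177,200 zł = 1,006,600 zł
  Less exemption 42,000 zł → base 964,600 zł
  964,600 zł × 10% = 96,460 zł

120,211 zł > 96,460 zł, so the ordinary income tax governs.

120,211 zł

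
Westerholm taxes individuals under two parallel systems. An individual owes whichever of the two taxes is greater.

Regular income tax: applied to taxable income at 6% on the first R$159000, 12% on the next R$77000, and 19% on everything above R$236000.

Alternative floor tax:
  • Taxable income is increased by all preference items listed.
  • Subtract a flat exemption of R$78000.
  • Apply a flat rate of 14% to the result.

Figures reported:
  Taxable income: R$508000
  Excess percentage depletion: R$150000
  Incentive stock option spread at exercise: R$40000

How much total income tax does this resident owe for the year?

Alternative floor tax:
  Adjusted income: R$508000 + R$150000 + R$40000 = R$698000
  Less exemption R$78000 → base R$620000
  R$620000 × 14% = R$86800

Regular income tax:
  R$159000 × 6% = R$9540
  R$77000 × 12% = R$9240
  R$272000 × 19% = R$51680
  → R$70460

R$86800 > R$70460, so the alternative floor tax is the binding amount.

R$86800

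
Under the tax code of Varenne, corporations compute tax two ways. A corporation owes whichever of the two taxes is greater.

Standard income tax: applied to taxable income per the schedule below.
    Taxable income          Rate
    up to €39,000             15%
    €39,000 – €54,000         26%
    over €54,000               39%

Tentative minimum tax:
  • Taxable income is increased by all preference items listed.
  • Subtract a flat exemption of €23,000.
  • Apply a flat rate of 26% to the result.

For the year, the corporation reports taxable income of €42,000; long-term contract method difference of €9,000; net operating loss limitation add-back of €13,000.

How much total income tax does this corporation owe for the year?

Standard income tax:
  €39,000 × 15% = €5,850
  €3,000 × 26% = €780
  → €6,630

Tentative minimum tax:
  Adjusted income: €42,000 + €9,000 + €13,000 = €64,000
  Less exemption €23,000 → base €41,000
  €41,000 × 26% = €10,660

€10,660 > €6,630, so the tentative minimum tax is the binding amount.

€10,660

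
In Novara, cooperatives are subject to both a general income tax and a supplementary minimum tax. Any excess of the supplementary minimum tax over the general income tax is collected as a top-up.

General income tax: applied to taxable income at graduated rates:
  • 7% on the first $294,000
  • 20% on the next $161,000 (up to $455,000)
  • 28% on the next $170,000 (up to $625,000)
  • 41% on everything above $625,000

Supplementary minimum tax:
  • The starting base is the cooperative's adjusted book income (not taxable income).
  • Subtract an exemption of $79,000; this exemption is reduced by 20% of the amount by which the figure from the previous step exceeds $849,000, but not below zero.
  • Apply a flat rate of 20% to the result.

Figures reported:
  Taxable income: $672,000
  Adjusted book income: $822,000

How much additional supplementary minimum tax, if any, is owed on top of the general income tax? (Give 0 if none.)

$28,950

Supplementary minimum tax:
  Base (adjusted book income): $822,000
  Exemption: $822,000 ≤ $849,000, so full $79,000 applies
  Base: $822,000 − $79,000 = $743,000
  $743,000 × 20% = $148,600

General income tax:
  $294,000 × 7% = $20,580
  $161,000 × 20% = $32,200
  $170,000 × 28% = $47,600
  $47,000 × 41% = $19,270
  → $119,650

Excess of supplementary minimum tax over general income tax: $148,600 − $119,650 = $28,950.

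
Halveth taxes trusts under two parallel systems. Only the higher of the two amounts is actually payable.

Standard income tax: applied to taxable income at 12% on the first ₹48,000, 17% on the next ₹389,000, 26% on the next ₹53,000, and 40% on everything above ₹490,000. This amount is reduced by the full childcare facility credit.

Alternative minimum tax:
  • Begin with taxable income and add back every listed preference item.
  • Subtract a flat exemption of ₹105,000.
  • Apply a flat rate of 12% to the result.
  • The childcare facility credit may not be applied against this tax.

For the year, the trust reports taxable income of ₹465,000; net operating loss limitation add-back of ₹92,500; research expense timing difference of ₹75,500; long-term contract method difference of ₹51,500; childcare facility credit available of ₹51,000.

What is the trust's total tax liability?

₹69,540

Standard income tax:
  ₹48,000 × 12% = ₹5,760
  ₹389,000 × 17% = ₹66,130
  ₹28,000 × 26% = ₹7,280
  → ₹79,170
  Less childcare facility credit ₹51,000 → ₹28,170

Alternative minimum tax:
  Adjusted income: ₹465,000 + ₹92,500 + ₹75,500 + ₹51,500 = ₹684,500
  Less exemption ₹105,000 → base ₹579,500
  ₹579,500 × 12% = ₹69,540

₹69,540 > ₹28,170, so the alternative minimum tax is the binding amount.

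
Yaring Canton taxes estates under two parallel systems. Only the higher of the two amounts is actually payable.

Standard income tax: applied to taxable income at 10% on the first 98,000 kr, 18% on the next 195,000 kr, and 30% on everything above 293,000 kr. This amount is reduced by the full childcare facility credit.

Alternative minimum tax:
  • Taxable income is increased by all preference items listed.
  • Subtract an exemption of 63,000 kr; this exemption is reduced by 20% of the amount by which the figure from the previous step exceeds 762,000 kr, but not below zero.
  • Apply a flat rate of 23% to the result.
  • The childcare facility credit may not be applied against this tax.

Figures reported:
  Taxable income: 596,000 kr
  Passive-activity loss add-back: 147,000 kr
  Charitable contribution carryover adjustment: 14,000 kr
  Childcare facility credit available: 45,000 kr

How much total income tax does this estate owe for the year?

Alternative minimum tax:
  Adjusted income: 596,000 kr + 147,000 kr + 14,000 kr = 757,000 kr
  Exemption: 757,000 kr ≤ 762,000 kr, so full 63,000 kr applies
  Base: 757,000 kr − 63,000 kr = 694,000 kr
  694,000 kr × 23% = 159,620 kr

Standard income tax:
  98,000 kr × 10% = 9,800 kr
  195,000 kr × 18% = 35,100 kr
  303,000 kr × 30% = 90,900 kr
  → 135,800 kr
  Less childcare facility credit 45,000 kr → 90,800 kr

159,620 kr > 90,800 kr, so the alternative minimum tax is the binding amount.

159,620 kr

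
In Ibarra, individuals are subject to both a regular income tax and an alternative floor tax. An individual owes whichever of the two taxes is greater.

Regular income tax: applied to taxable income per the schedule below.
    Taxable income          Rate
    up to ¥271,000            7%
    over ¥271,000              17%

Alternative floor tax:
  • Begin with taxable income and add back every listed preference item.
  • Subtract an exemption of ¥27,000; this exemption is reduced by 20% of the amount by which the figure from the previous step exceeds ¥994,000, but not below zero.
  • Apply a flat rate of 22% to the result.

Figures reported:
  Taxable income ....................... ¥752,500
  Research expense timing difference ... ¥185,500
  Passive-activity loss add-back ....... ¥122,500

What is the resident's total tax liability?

¥230,296

Alternative floor tax:
  Adjusted income: ¥752,500 + ¥185,500 + ¥122,500 = ¥1,060,500
  Exemption: ¥27,000 − 20% × (¥1,060,500 − ¥994,000) = ¥27,000 − ¥13,300 = ¥13,700
  Base: ¥1,060,500 − ¥13,700 = ¥1,046,800
  ¥1,046,800 × 22% = ¥230,296

Regular income tax:
  ¥271,000 × 7% = ¥18,970
  ¥481,500 × 17% = ¥81,855
  → ¥100,825

¥230,296 > ¥100,825, so the alternative floor tax is the binding amount.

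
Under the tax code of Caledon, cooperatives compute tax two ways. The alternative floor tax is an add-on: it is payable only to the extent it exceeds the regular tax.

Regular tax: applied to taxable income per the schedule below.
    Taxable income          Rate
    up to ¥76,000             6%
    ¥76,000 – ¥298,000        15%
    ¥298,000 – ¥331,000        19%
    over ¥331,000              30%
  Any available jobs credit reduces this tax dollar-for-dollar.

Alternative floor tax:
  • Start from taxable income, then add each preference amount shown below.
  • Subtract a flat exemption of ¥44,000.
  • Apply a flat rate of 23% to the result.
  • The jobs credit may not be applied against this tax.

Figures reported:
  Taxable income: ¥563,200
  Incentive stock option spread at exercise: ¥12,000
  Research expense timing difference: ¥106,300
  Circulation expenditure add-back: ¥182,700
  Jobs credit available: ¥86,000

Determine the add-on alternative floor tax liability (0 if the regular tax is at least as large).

¥160,856

Regular tax:
  ¥76,000 × 6% = ¥4,560
  ¥222,000 × 15% = ¥33,300
  ¥33,000 × 19% = ¥6,270
  ¥232,200 × 30% = ¥69,660
  → ¥113,790
  Less jobs credit ¥86,000 → ¥27,790

Alternative floor tax:
  Adjusted income: ¥563,200 + ¥12,000 + ¥106,300 + ¥182,700 = ¥864,200
  Less exemption ¥44,000 → base ¥820,200
  ¥820,200 × 23% = ¥188,646

Excess of alternative floor tax over regular tax: ¥188,646 − ¥27,790 = ¥160,856.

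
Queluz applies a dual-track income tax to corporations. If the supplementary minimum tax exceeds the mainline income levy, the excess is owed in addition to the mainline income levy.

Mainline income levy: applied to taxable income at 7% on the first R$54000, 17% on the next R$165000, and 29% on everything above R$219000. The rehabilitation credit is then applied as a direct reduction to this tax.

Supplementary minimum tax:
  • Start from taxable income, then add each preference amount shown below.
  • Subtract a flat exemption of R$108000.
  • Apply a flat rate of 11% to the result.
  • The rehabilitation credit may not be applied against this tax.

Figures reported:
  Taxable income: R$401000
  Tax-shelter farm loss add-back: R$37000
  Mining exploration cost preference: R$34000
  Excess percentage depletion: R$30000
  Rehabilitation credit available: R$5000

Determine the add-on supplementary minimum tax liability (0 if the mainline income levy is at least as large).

R$0

Supplementary minimum tax:
  Adjusted income: R$401000 + R$37000 + R$34000 + R$30000 = R$502000
  Less exemption R$108000 → base R$394000
  R$394000 × 11% = R$43340

Mainline income levy:
  R$54000 × 7% = R$3780
  R$165000 × 17% = R$28050
  R$182000 × 29% = R$52780
  → R$84610
  Less rehabilitation credit R$5000 → R$79610

R$43340 ≤ R$79610, so no add-on is due.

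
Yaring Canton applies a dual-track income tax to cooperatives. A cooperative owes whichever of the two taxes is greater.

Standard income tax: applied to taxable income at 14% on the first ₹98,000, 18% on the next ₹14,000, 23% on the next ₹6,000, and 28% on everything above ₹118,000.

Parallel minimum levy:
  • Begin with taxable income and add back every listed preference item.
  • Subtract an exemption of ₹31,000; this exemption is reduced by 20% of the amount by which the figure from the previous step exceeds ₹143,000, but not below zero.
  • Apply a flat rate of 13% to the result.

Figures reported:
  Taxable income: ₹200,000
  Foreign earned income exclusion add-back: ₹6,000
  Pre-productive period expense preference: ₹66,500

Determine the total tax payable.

₹40,580

Parallel minimum levy:
  Adjusted income: ₹200,000 + ₹6,000 + ₹66,500 = ₹272,500
  Exemption: ₹31,000 − 20% × (₹272,500 − ₹143,000) = ₹31,000 − ₹25,900 = ₹5,100
  Base: ₹272,500 − ₹5,100 = ₹267,400
  ₹267,400 × 13% = ₹34,762

Standard income tax:
  ₹98,000 × 14% = ₹13,720
  ₹14,000 × 18% = ₹2,520
  ₹6,000 × 23% = ₹1,380
  ₹82,000 × 28% = ₹22,960
  → ₹40,580

₹40,580 > ₹34,762, so the standard income tax governs.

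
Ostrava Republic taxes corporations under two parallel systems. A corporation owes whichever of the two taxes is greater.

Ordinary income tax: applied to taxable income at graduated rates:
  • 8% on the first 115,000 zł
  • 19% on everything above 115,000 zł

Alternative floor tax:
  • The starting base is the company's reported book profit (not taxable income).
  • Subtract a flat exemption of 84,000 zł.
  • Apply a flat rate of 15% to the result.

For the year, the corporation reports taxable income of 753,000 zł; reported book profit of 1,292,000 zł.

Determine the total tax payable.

181,200 zł

Alternative floor tax:
  Base (reported book profit): 1,292,000 zł
  Less exemption 84,000 zł → base 1,208,000 zł
  1,208,000 zł × 15% = 181,200 zł

Ordinary income tax:
  115,000 zł × 8% = 9,200 zł
  638,000 zł × 19% = 121,220 zł
  → 130,420 zł

181,200 zł > 130,420 zł, so the alternative floor tax is the binding amount.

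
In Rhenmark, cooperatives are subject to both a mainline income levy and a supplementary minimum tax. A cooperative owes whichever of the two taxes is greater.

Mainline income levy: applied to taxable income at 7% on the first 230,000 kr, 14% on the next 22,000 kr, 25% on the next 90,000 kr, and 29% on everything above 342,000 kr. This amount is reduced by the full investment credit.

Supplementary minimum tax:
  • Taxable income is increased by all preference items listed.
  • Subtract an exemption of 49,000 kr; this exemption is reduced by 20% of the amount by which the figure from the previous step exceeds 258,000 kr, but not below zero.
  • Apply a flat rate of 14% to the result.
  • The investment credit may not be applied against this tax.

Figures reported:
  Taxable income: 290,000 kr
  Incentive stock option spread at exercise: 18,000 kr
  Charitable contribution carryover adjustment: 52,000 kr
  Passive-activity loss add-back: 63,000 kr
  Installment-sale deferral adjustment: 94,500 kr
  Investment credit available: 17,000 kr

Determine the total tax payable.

Supplementary minimum tax:
  Adjusted income: 290,000 kr + 18,000 kr + 52,000 kr + 63,000 kr + 94,500 kr = 517,500 kr
  Exemption: 20% × (517,500 kr − 258,000 kr) = 51,900 kr ≥ 49,000 kr, so the exemption is fully phased out
  Base: 517,500 kr − 0 kr = 517,500 kr
  517,500 kr × 14% = 72,450 kr

Mainline income levy:
  230,000 kr × 7% = 16,100 kr
  22,000 kr × 14% = 3,080 kr
  38,000 kr × 25% = 9,500 kr
  → 28,680 kr
  Less investment credit 17,000 kr → 11,680 kr

72,450 kr > 11,680 kr, so the supplementary minimum tax is the binding amount.

72,450 kr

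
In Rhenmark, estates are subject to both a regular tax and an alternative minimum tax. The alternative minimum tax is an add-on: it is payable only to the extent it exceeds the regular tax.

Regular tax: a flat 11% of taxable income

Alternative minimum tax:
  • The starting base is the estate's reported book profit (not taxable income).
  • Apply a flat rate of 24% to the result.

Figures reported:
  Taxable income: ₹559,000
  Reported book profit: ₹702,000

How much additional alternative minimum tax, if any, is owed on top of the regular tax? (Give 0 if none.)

₹106,990

Regular tax:
  ₹559,000 × 11% = ₹61,490

Alternative minimum tax:
  Base (reported book profit): ₹702,000
  ₹702,000 × 24% = ₹168,480

Excess of alternative minimum tax over regular tax: ₹168,480 − ₹61,490 = ₹106,990.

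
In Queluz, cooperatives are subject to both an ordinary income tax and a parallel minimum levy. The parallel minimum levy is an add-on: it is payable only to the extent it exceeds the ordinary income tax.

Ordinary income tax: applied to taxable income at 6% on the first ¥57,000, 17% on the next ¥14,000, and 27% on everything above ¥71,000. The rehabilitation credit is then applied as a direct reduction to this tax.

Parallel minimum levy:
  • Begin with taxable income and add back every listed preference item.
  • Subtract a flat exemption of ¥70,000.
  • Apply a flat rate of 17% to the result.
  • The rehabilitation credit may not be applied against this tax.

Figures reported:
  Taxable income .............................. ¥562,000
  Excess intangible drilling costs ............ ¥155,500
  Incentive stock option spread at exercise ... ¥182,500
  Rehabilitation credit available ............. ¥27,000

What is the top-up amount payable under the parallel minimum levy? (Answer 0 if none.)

Ordinary income tax:
  ¥57,000 × 6% = ¥3,420
  ¥14,000 × 17% = ¥2,380
  ¥491,000 × 27% = ¥132,570
  → ¥138,370
  Less rehabilitation credit ¥27,000 → ¥111,370

Parallel minimum levy:
  Adjusted income: ¥562,000 + ¥155,500 + ¥182,500 = ¥900,000
  Less exemption ¥70,000 → base ¥830,000
  ¥830,000 × 17% = ¥141,100

Excess of parallel minimum levy over ordinary income tax: ¥141,100 − ¥111,370 = ¥29,730.

¥29,730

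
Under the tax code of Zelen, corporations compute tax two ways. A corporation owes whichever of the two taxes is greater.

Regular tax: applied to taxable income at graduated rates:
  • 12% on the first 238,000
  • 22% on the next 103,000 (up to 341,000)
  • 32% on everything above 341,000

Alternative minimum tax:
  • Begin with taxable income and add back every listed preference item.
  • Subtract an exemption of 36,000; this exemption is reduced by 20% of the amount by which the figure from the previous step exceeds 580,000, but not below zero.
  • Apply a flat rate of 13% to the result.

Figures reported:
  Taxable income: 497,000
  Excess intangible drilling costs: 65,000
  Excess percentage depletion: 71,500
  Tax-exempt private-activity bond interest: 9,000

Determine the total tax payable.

101,140

Regular tax:
  238,000 × 12% = 28,560
  103,000 × 22% = 22,660
  156,000 × 32% = 49,920
  → 101,140

Alternative minimum tax:
  Adjusted income: 497,000 + 65,000 + 71,500 + 9,000 = 642,500
  Exemption: 36,000 − 20% × (642,500 − 580,000) = 36,000 − 12,500 = 23,500
  Base: 642,500 − 23,500 = 619,000
  619,000 × 13% = 80,470

101,140 > 80,470, so the regular tax governs.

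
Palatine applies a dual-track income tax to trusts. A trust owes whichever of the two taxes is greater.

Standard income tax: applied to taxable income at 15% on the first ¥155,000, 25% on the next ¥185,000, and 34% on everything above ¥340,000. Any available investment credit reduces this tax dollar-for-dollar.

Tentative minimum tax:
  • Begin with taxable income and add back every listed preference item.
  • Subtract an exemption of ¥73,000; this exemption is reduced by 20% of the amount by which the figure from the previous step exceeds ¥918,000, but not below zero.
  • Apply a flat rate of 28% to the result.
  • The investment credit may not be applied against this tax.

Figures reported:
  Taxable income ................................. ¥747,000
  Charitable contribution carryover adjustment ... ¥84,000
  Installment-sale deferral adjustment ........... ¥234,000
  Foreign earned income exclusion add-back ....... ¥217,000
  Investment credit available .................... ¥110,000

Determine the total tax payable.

Standard income tax:
  ¥155,000 × 15% = ¥23,250
  ¥185,000 × 25% = ¥46,250
  ¥407,000 × 34% = ¥138,380
  → ¥207,880
  Less investment credit ¥110,000 → ¥97,880

Tentative minimum tax:
  Adjusted income: ¥747,000 + ¥84,000 + ¥234,000 + ¥217,000 = ¥1,282,000
  Exemption: ¥73,000 − 20% × (¥1,282,000 − ¥918,000) = ¥73,000 − ¥72,800 = ¥200
  Base: ¥1,282,000 − ¥200 = ¥1,281,800
  ¥1,281,800 × 28% = ¥358,904

¥358,904 > ¥97,880, so the tentative minimum tax is the binding amount.

¥358,904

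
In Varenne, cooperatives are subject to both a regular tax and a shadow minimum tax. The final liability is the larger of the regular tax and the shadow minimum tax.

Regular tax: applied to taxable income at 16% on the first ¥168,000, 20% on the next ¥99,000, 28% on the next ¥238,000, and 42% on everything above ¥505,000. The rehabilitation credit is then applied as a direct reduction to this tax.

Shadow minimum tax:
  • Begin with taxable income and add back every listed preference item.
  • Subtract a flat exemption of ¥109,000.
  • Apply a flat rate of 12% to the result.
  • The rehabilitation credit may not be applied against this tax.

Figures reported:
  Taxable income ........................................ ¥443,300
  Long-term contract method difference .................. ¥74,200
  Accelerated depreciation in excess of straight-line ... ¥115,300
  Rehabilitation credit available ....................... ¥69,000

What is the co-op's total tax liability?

¥62,856

Shadow minimum tax:
  Adjusted income: ¥443,300 + ¥74,200 + ¥115,300 = ¥632,800
  Less exemption ¥109,000 → base ¥523,800
  ¥523,800 × 12% = ¥62,856

Regular tax:
  ¥168,000 × 16% = ¥26,880
  ¥99,000 × 20% = ¥19,800
  ¥176,300 × 28% = ¥49,364
  → ¥96,044
  Less rehabilitation credit ¥69,000 → ¥27,044

¥62,856 > ¥27,044, so the shadow minimum tax is the binding amount.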